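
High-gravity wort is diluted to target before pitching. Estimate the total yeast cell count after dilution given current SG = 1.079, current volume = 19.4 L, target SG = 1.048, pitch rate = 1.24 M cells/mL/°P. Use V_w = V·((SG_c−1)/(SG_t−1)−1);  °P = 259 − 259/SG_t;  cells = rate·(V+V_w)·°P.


V_w = 19.4·((1.079−1)/(1.048−1)−1) = 12.5292
V_final = 19.4 + 12.5292 = 31.9292
°P = 259 − 259/1.048 = 11.8626
cells = 1.24·31.9292·11.8626

469.6659 billion cells


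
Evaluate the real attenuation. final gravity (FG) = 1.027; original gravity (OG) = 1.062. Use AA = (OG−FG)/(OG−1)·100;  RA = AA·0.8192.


AA = (1.062 − 1.027)/(1.062 − 1)·100 = 56.4516
RA = 56.4516·0.8192

46.2452 %


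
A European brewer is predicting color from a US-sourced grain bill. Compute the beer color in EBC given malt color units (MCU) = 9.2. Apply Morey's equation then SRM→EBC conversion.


SRM = 1.4922·MCU^0.6859;  EBC = SRM·1.97
SRM = 1.4922·9.2^0.6859 = 6.8374
EBC = 6.8374·1.97

13.4696 EBC


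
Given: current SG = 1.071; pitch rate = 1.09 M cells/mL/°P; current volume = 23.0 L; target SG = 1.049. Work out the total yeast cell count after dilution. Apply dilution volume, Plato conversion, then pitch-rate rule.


V_w = V·((SG_c−1)/(SG_t−1)−1);  °P = 259 − 259/SG_t;  cells = rate·(V+V_w)·°P
V_w = 23.0·((1.071−1)/(1.049−1)−1) = 10.3265
V_final = 23.0 + 10.3265 = 33.3265
°P = 259 − 259/1.049 = 12.0982
cells = 1.09·33.3265·12.0982

439.4778 billion cells


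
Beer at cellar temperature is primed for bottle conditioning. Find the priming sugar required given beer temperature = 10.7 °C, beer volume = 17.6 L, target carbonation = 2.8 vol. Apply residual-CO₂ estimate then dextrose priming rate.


residual = 14.695·(0.01821 + 0.09011·e^(−0.04·T));  sugar = (target − residual)·4.0·V
residual = 14.695·(0.01821 + 0.09011·e^(−0.04·10.7)) = 1.1307
sugar = (2.8 − 1.1307)·4.0·17.6

117.5185 g


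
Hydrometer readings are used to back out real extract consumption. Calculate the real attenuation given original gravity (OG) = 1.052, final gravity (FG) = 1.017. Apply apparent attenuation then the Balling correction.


AA = (OG−FG)/(OG−1)·100;  RA = AA·0.8192
AA = (1.052 − 1.017)/(1.052 − 1)·100 = 67.3077
RA = 67.3077·0.8192

55.1385 %


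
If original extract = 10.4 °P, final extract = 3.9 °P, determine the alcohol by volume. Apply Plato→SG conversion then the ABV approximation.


SG = 259/(259 − P);  ABV = (OG − FG)·131.25
OG = 259/(259 − 10.4) = 1.0418
FG = 259/(259 − 3.9) = 1.0153
ABV = (1.0418 − 1.0153)·131.25

3.4842 % ABV


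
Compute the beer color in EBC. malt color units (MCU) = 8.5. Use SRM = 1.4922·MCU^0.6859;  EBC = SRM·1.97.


SRM = 1.4922·8.5^0.6859 = 6.4761
EBC = 6.4761·1.97

12.7580 EBC


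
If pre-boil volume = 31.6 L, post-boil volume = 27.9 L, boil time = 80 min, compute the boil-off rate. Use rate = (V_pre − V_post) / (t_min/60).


rate = (31.6 − 27.9) / (80/60)

2.7750 L/hr


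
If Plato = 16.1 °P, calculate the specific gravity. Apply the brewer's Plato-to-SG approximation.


SG = 259/(259 − P)
SG = 259/(259 − 16.1)

1.0663


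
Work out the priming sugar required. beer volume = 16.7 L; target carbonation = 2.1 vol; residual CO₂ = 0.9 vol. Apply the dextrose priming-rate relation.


sugar = (target − residual)·4.0·V
sugar = (2.1 − 0.9)·4.0·16.7

80.1600 g


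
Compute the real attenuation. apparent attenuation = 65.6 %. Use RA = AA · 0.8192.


RA = 65.6 · 0.8192

53.7395 %


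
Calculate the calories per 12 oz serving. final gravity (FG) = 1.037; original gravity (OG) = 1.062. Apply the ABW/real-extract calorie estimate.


ABW = (OG−FG)·131.25·0.79/FG;  °P = 259 − 259/SG (for OG→OE and FG→AE);  RE = 0.1808·OE + 0.8192·AE;  Cal = (6.9·ABW + 4·(RE−0.1))·FG·3.55
ABW = (1.062 − 1.037)·131.25·0.79/1.037 = 2.4997
OE = 259 − 259/1.062 = 15.1205 °P
AE = 259 − 259/1.037 = 9.2411 °P
RE = 0.1808·15.1205 + 0.8192·9.2411 = 10.3041 °P
Cal = (6.9·2.4997 + 4·(10.3041−0.1))·1.037·3.55

213.7549 kcal


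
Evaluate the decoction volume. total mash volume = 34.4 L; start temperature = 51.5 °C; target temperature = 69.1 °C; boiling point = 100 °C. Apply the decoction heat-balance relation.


V_dec = V_total·(T_target − T_start)/(T_boil − T_start)
V_dec = 34.4·(69.1 − 51.5)/(100 − 51.5)

12.4833 L


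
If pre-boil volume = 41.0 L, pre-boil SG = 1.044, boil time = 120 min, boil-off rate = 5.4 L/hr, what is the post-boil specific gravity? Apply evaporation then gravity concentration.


V_post = V_pre − rate·(t/60);  SG_post = 1 + (SG_pre−1)·V_pre/V_post
V_post = 41.0 − 5.4·(120/60) = 30.2000
SG_post = 1 + (1.044 − 1)·41.0/30.2000

1.0597


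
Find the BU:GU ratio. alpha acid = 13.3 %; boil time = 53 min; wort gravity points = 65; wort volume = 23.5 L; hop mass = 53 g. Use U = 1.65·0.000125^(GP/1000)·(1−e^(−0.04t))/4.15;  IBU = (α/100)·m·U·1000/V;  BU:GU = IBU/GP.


U = 1.65·0.000125^(65/1000)·(1−e^(−0.04·53))/4.15 = 0.1951
IBU = (13.3/100)·53·0.1951·1000/23.5 = 58.5143
BU:GU = 58.5143/65

0.9002


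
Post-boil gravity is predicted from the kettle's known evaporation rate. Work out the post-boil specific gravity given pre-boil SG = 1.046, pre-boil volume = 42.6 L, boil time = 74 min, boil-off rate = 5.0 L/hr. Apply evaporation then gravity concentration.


V_post = V_pre − rate·(t/60);  SG_post = 1 + (SG_pre−1)·V_pre/V_post
V_post = 42.6 − 5.0·(74/60) = 36.4333
SG_post = 1 + (1.046 − 1)·42.6/36.4333

1.0538


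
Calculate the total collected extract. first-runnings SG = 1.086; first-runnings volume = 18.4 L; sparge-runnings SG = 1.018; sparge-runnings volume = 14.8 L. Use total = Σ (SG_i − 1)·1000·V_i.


first = (1.086 − 1)·1000·18.4 = 1582.4000
sparge = (1.018 − 1)·1000·14.8 = 266.4000
total = 1582.4000 + 266.4000

1848.8000 gravity·L


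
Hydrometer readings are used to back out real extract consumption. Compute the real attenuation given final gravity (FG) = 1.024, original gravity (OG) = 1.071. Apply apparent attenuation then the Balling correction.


AA = (OG−FG)/(OG−1)·100;  RA = AA·0.8192
AA = (1.071 − 1.024)/(1.071 − 1)·100 = 66.1972
RA = 66.1972·0.8192

54.2287 %


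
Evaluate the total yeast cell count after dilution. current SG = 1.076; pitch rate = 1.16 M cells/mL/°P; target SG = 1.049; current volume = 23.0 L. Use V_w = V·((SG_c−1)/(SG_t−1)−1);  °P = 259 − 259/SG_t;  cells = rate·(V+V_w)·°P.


V_w = 23.0·((1.076−1)/(1.049−1)−1) = 12.6735
V_final = 23.0 + 12.6735 = 35.6735
°P = 259 − 259/1.049 = 12.0982
cells = 1.16·35.6735·12.0982

500.6379 billion cells


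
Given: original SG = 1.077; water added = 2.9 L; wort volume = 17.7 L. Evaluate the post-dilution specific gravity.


SG_new = 1 + (SG_old − 1)·V_old/(V_old + V_water)
pts = (1.077 − 1)·1000·17.7/(17.7 + 2.9) = 66.1602
SG_new = 1 + 66.1602/1000

1.0662


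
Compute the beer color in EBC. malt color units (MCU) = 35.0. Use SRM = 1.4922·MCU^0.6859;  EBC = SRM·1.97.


SRM = 1.4922·35.0^0.6859 = 17.0963
EBC = 17.0963·1.97

33.6798 EBC


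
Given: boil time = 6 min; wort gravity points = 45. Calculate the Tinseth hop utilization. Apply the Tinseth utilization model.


U = 1.65·0.000125^(GP/1000) · (1 − e^(−0.04·t))/4.15
bigness = 1.65·0.000125^(45/1000) = 1.1011
boil_factor = (1 − e^(−0.04·6))/4.15 = 0.0514
U = 1.1011 · 0.0514

0.0566


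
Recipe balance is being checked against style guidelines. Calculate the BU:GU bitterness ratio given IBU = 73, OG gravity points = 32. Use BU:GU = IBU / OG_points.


BU:GU = 73 / 32

2.2812


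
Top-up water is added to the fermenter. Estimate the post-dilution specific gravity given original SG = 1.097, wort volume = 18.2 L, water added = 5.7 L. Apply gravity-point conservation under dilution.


SG_new = 1 + (SG_old − 1)·V_old/(V_old + V_water)
pts = (1.097 − 1)·1000·18.2/(18.2 + 5.7) = 73.8661
SG_new = 1 + 73.8661/1000

1.0739


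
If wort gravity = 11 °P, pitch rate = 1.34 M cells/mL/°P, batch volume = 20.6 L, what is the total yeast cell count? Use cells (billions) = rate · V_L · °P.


cells = 1.34 · 20.6 · 11

303.6440 billion cells


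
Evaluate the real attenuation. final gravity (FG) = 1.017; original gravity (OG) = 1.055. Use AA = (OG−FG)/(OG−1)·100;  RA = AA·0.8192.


AA = (1.055 − 1.017)/(1.055 − 1)·100 = 69.0909
RA = 69.0909·0.8192

56.5993 %


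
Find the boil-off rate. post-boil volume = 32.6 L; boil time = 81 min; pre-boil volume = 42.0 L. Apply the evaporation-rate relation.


rate = (V_pre − V_post) / (t_min/60)
rate = (42.0 − 32.6) / (81/60)

6.9630 L/hr


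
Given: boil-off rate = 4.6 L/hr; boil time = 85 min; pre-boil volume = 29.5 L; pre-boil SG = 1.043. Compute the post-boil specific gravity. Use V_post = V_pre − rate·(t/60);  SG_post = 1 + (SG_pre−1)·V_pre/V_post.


V_post = 29.5 − 4.6·(85/60) = 22.9833
SG_post = 1 + (1.043 − 1)·29.5/22.9833

1.0552


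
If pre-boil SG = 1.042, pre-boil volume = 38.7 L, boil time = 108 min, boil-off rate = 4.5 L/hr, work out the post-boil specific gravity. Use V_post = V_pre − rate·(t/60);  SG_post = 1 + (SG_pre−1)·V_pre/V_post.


V_post = 38.7 − 4.5·(108/60) = 30.6000
SG_post = 1 + (1.042 − 1)·38.7/30.6000

1.0531


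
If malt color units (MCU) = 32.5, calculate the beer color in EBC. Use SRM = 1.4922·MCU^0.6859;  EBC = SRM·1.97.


SRM = 1.4922·32.5^0.6859 = 16.2490
EBC = 16.2490·1.97

32.0106 EBC


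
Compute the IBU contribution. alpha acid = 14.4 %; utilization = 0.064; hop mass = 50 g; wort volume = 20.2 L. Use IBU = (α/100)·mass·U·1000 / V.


IBU = (14.4/100)·50·0.064·1000 / 20.2

22.8119 IBU


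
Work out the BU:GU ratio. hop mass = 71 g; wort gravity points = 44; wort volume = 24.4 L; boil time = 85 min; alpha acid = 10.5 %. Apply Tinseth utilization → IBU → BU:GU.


U = 1.65·0.000125^(GP/1000)·(1−e^(−0.04t))/4.15;  IBU = (α/100)·m·U·1000/V;  BU:GU = IBU/GP
U = 1.65·0.000125^(44/1000)·(1−e^(−0.04·85))/4.15 = 0.2588
IBU = (10.5/100)·71·0.2588·1000/24.4 = 79.0709
BU:GU = 79.0709/44

1.7971


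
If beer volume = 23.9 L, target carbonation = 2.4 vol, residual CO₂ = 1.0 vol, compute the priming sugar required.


sugar = (target − residual)·4.0·V
sugar = (2.4 − 1.0)·4.0·23.9

133.8400 g


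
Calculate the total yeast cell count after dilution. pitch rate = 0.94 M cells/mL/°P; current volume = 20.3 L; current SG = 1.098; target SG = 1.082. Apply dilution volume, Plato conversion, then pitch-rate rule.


V_w = V·((SG_c−1)/(SG_t−1)−1);  °P = 259 − 259/SG_t;  cells = rate·(V+V_w)·°P
V_w = 20.3·((1.098−1)/(1.082−1)−1) = 3.9610
V_final = 20.3 + 3.9610 = 24.2610
°P = 259 − 259/1.082 = 19.6285
cells = 0.94·24.2610·19.6285

447.6334 billion cells


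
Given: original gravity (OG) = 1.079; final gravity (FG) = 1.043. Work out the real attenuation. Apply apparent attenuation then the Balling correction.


AA = (OG−FG)/(OG−1)·100;  RA = AA·0.8192
AA = (1.079 − 1.043)/(1.079 − 1)·100 = 45.5696
RA = 45.5696·0.8192

37.3306 %


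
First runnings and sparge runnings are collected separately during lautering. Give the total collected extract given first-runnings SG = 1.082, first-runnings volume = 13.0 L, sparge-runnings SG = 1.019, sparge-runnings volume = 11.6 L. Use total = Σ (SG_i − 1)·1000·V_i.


first = (1.082 − 1)·1000·13.0 = 1066.0000
sparge = (1.019 − 1)·1000·11.6 = 220.4000
total = 1066.0000 + 220.4000

1286.4000 gravity·L


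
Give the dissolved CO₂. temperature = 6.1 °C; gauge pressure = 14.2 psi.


vols = (P + 14.695)·(0.01821 + 0.09011·e^(−0.04·T))
vols = (14.2 + 14.695)·(0.01821 + 0.09011·e^(−0.04·6.1))

2.5662 volumes


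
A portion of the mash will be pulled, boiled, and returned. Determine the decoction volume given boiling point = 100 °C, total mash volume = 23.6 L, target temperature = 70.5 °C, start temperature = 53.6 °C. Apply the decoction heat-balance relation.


V_dec = V_total·(T_target − T_start)/(T_boil − T_start)
V_dec = 23.6·(70.5 − 53.6)/(100 − 53.6)

8.5957 L


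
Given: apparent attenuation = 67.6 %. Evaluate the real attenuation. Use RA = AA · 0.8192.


RA = 67.6 · 0.8192

55.3779 %


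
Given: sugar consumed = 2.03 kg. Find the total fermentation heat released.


Q = m_sugar · 590 kJ/kg
Q = 2.03 · 590

1197.7000 kJ


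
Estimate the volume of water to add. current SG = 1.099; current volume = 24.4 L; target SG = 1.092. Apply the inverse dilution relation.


V_water = V·((SG_curr − 1)/(SG_target − 1) − 1)
V_water = 24.4·((1.099 − 1)/(1.092 − 1) − 1)

1.8565 L


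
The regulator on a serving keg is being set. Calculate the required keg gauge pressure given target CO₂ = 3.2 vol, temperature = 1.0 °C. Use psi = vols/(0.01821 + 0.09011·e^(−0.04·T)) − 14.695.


psi = 3.2/(0.01821 + 0.09011·e^(−0.04·1.0)) − 14.695

15.8432 psi


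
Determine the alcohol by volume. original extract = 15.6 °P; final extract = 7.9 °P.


SG = 259/(259 − P);  ABV = (OG − FG)·131.25
OG = 259/(259 − 15.6) = 1.0641
FG = 259/(259 − 7.9) = 1.0315
ABV = (1.0641 − 1.0315)·131.25

4.2827 % ABV


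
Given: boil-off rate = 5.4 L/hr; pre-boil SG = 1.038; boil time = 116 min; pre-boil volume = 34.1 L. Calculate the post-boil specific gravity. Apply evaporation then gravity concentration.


V_post = V_pre − rate·(t/60);  SG_post = 1 + (SG_pre−1)·V_pre/V_post
V_post = 34.1 − 5.4·(116/60) = 23.6600
SG_post = 1 + (1.038 − 1)·34.1/23.6600

1.0548


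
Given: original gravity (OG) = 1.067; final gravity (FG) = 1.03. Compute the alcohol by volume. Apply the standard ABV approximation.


ABV = (OG − FG) · 131.25
ABV = (1.067 − 1.03) · 131.25

4.8562 % ABV


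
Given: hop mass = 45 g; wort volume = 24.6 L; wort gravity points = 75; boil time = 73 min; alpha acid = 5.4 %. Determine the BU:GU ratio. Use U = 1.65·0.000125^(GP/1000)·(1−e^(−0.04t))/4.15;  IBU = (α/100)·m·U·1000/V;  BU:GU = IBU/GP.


U = 1.65·0.000125^(75/1000)·(1−e^(−0.04·73))/4.15 = 0.1917
IBU = (5.4/100)·45·0.1917·1000/24.6 = 18.9364
BU:GU = 18.9364/75

0.2525


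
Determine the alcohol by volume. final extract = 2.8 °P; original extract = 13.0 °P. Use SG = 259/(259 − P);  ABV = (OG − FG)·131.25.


OG = 259/(259 − 13.0) = 1.0528
FG = 259/(259 − 2.8) = 1.0109
ABV = (1.0528 − 1.0109)·131.25

5.5015 % ABV


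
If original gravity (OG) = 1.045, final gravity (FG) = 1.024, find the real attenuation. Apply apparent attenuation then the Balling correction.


AA = (OG−FG)/(OG−1)·100;  RA = AA·0.8192
AA = (1.045 − 1.024)/(1.045 − 1)·100 = 46.6667
RA = 46.6667·0.8192

38.2293 %


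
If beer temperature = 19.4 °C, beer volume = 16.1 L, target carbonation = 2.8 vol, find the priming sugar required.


residual = 14.695·(0.01821 + 0.09011·e^(−0.04·T));  sugar = (target − residual)·4.0·V
residual = 14.695·(0.01821 + 0.09011·e^(−0.04·19.4)) = 0.8770
sugar = (2.8 − 0.8770)·4.0·16.1

123.8390 g


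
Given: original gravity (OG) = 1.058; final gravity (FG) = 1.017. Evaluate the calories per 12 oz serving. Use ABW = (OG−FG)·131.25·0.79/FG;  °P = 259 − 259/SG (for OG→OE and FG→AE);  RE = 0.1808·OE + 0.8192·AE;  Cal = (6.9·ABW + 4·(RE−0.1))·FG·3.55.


ABW = (1.058 − 1.017)·131.25·0.79/1.017 = 4.1801
OE = 259 − 259/1.058 = 14.1985 °P
AE = 259 − 259/1.017 = 4.3294 °P
RE = 0.1808·14.1985 + 0.8192·4.3294 = 6.1137 °P
Cal = (6.9·4.1801 + 4·(6.1137−0.1))·1.017·3.55

190.9795 kcal


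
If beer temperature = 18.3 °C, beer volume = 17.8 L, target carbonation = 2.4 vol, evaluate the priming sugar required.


residual = 14.695·(0.01821 + 0.09011·e^(−0.04·T));  sugar = (target − residual)·4.0·V
residual = 14.695·(0.01821 + 0.09011·e^(−0.04·18.3)) = 0.9044
sugar = (2.4 − 0.9044)·4.0·17.8

106.4833 g


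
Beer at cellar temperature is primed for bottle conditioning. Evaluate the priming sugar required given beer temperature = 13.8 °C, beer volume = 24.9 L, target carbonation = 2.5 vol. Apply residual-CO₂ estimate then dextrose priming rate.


residual = 14.695·(0.01821 + 0.09011·e^(−0.04·T));  sugar = (target − residual)·4.0·V
residual = 14.695·(0.01821 + 0.09011·e^(−0.04·13.8)) = 1.0300
sugar = (2.5 − 1.0300)·4.0·24.9

146.4073 g


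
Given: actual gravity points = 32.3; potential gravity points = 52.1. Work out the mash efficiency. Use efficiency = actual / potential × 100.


efficiency = 32.3 / 52.1 × 100

61.9962 %


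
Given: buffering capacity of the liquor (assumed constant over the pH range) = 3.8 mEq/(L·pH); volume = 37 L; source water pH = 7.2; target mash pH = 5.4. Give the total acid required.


acid = buffering capacity · (pH_source − pH_target) · V
acid = 3.8 · (7.2 − 5.4) · 37

253.0800 mEq


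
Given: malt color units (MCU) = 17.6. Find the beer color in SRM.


SRM = 1.4922 · MCU^0.6859
SRM = 1.4922 · 17.6^0.6859

10.6690 SRM


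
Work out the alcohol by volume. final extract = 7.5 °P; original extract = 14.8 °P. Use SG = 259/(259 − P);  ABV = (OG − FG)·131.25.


OG = 259/(259 − 14.8) = 1.0606
FG = 259/(259 − 7.5) = 1.0298
ABV = (1.0606 − 1.0298)·131.25

4.0405 % ABV


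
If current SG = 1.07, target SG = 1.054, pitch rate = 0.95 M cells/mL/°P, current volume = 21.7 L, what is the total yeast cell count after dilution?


V_w = V·((SG_c−1)/(SG_t−1)−1);  °P = 259 − 259/SG_t;  cells = rate·(V+V_w)·°P
V_w = 21.7·((1.07−1)/(1.054−1)−1) = 6.4296
V_final = 21.7 + 6.4296 = 28.1296
°P = 259 − 259/1.054 = 13.2694
cells = 0.95·28.1296·13.2694

354.6015 billion cells


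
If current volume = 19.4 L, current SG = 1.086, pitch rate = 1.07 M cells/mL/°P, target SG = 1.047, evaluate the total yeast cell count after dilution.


V_w = V·((SG_c−1)/(SG_t−1)−1);  °P = 259 − 259/SG_t;  cells = rate·(V+V_w)·°P
V_w = 19.4·((1.086−1)/(1.047−1)−1) = 16.0979
V_final = 19.4 + 16.0979 = 35.4979
°P = 259 − 259/1.047 = 11.6266
cells = 1.07·35.4979·11.6266

441.6081 billion cells


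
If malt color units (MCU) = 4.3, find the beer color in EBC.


SRM = 1.4922·MCU^0.6859;  EBC = SRM·1.97
SRM = 1.4922·4.3^0.6859 = 4.0581
EBC = 4.0581·1.97

7.9945 EBC


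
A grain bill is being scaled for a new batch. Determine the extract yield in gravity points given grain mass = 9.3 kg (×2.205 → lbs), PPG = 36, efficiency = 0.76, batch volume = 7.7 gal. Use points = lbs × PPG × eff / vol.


lbs = 9.3 × 2.205 = 20.5065
points = 20.5065 × 36 × 0.76 / 7.7

72.8647 points


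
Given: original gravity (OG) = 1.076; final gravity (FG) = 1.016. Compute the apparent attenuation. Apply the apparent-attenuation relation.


AA = (OG − FG)/(OG − 1) · 100
AA = (1.076 − 1.016)/(1.076 − 1) · 100

78.9474 %


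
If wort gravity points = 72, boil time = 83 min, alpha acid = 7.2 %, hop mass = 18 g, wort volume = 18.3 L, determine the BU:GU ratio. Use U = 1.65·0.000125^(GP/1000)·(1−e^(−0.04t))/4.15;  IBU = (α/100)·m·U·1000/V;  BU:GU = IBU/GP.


U = 1.65·0.000125^(72/1000)·(1−e^(−0.04·83))/4.15 = 0.2006
IBU = (7.2/100)·18·0.2006·1000/18.3 = 14.2094
BU:GU = 14.2094/72

0.1974


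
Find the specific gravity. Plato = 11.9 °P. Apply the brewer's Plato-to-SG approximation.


SG = 259/(259 − P)
SG = 259/(259 − 11.9)

1.0482


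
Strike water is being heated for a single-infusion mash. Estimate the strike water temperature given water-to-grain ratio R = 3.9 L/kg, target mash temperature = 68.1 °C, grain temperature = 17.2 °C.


T_strike = (0.41/R)·(T_mash − T_grain) + T_mash
T_strike = (0.41/3.9)·(68.1 − 17.2) + 68.1

73.4510 °C


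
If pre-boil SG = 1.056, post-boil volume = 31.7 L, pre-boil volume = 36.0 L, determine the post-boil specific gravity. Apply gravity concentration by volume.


SG_post = 1 + (SG_pre − 1)·V_pre/V_post
pts_pre = (1.056 − 1)·1000 = 56.0000
pts_post = 56.0000·36.0/31.7 = 63.5962
SG_post = 1 + 63.5962/1000

1.0636


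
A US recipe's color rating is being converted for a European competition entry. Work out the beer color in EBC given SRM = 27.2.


EBC = SRM · 1.97
EBC = 27.2 · 1.97

53.5840 EBC


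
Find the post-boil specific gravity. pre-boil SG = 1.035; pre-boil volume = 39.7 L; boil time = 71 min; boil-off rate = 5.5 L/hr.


V_post = V_pre − rate·(t/60);  SG_post = 1 + (SG_pre−1)·V_pre/V_post
V_post = 39.7 − 5.5·(71/60) = 33.1917
SG_post = 1 + (1.035 − 1)·39.7/33.1917

1.0419


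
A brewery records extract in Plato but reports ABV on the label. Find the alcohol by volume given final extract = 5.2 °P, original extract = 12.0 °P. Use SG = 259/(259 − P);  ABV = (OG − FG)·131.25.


OG = 259/(259 − 12.0) = 1.0486
FG = 259/(259 − 5.2) = 1.0205
ABV = (1.0486 − 1.0205)·131.25

3.6874 % ABV


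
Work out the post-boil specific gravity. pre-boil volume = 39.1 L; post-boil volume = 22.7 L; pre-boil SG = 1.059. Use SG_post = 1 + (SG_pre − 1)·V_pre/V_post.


pts_pre = (1.059 − 1)·1000 = 59.0000
pts_post = 59.0000·39.1/22.7 = 101.6256
SG_post = 1 + 101.6256/1000

1.1016


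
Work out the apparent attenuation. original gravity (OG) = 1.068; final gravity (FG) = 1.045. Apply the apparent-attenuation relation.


AA = (OG − FG)/(OG − 1) · 100
AA = (1.068 − 1.045)/(1.068 − 1) · 100

33.8235 %


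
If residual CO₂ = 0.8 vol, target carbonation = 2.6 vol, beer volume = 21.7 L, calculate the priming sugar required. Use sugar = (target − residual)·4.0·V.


sugar = (2.6 − 0.8)·4.0·21.7

156.2400 g


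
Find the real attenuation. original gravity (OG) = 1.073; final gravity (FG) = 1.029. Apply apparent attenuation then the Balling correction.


AA = (OG−FG)/(OG−1)·100;  RA = AA·0.8192
AA = (1.073 − 1.029)/(1.073 − 1)·100 = 60.2740
RA = 60.2740·0.8192

49.3764 %


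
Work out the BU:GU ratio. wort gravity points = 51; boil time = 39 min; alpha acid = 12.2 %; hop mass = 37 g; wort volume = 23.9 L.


U = 1.65·0.000125^(GP/1000)·(1−e^(−0.04t))/4.15;  IBU = (α/100)·m·U·1000/V;  BU:GU = IBU/GP
U = 1.65·0.000125^(51/1000)·(1−e^(−0.04·39))/4.15 = 0.1986
IBU = (12.2/100)·37·0.1986·1000/23.9 = 37.5054
BU:GU = 37.5054/51

0.7354


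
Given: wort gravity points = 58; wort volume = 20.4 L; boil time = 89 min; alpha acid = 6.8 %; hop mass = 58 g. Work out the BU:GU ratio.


U = 1.65·0.000125^(GP/1000)·(1−e^(−0.04t))/4.15;  IBU = (α/100)·m·U·1000/V;  BU:GU = IBU/GP
U = 1.65·0.000125^(58/1000)·(1−e^(−0.04·89))/4.15 = 0.2294
IBU = (6.8/100)·58·0.2294·1000/20.4 = 44.3439
BU:GU = 44.3439/58

0.7645


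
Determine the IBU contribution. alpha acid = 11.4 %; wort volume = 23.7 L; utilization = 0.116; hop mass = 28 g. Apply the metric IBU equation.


IBU = (α/100)·mass·U·1000 / V
IBU = (11.4/100)·28·0.116·1000 / 23.7

15.6233 IBU


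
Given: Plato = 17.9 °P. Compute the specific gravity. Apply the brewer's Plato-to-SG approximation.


SG = 259/(259 − P)
SG = 259/(259 − 17.9)

1.0742


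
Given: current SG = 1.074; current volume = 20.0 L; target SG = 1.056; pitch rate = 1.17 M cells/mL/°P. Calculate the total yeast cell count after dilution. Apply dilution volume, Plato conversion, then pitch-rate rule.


V_w = V·((SG_c−1)/(SG_t−1)−1);  °P = 259 − 259/SG_t;  cells = rate·(V+V_w)·°P
V_w = 20.0·((1.074−1)/(1.056−1)−1) = 6.4286
V_final = 20.0 + 6.4286 = 26.4286
°P = 259 − 259/1.056 = 13.7348
cells = 1.17·26.4286·13.7348

424.7011 billion cells


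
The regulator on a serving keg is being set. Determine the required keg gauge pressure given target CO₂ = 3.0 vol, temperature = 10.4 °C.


psi = vols/(0.01821 + 0.09011·e^(−0.04·T)) − 14.695
psi = 3.0/(0.01821 + 0.09011·e^(−0.04·10.4)) − 14.695

23.9380 psi


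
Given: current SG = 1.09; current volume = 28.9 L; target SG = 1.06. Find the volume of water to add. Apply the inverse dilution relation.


V_water = V·((SG_curr − 1)/(SG_target − 1) − 1)
V_water = 28.9·((1.09 − 1)/(1.06 − 1) − 1)

14.4500 L


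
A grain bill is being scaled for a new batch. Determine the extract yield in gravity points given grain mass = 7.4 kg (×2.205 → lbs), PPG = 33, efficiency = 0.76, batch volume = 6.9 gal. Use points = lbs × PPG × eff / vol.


lbs = 7.4 × 2.205 = 16.3170
points = 16.3170 × 33 × 0.76 / 6.9

59.3087 points


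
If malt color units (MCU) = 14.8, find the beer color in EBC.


SRM = 1.4922·MCU^0.6859;  EBC = SRM·1.97
SRM = 1.4922·14.8^0.6859 = 9.4735
EBC = 9.4735·1.97

18.6628 EBC


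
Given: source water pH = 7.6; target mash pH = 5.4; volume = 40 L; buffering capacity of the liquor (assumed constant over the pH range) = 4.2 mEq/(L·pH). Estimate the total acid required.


acid = buffering capacity · (pH_source − pH_target) · V
acid = 4.2 · (7.6 − 5.4) · 40

369.6000 mEq


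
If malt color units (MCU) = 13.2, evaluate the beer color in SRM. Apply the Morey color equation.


SRM = 1.4922 · MCU^0.6859
SRM = 1.4922 · 13.2^0.6859

8.7585 SRM


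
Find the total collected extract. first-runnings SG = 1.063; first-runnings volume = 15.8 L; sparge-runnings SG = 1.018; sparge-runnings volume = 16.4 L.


total = Σ (SG_i − 1)·1000·V_i
first = (1.063 − 1)·1000·15.8 = 995.4000
sparge = (1.018 − 1)·1000·16.4 = 295.2000
total = 995.4000 + 295.2000

1290.6000 gravity·L


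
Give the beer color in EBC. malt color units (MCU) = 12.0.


SRM = 1.4922·MCU^0.6859;  EBC = SRM·1.97
SRM = 1.4922·12.0^0.6859 = 8.2042
EBC = 8.2042·1.97

16.1623 EBC


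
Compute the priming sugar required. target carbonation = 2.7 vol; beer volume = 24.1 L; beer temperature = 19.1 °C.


residual = 14.695·(0.01821 + 0.09011·e^(−0.04·T));  sugar = (target − residual)·4.0·V
residual = 14.695·(0.01821 + 0.09011·e^(−0.04·19.1)) = 0.8844
sugar = (2.7 − 0.8844)·4.0·24.1

175.0246 g


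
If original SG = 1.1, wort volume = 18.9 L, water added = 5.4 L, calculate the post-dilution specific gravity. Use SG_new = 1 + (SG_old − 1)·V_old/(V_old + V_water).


pts = (1.1 − 1)·1000·18.9/(18.9 + 5.4) = 77.7778
SG_new = 1 + 77.7778/1000

1.0778


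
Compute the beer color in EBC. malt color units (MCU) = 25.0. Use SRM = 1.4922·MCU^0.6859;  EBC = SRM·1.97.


SRM = 1.4922·25.0^0.6859 = 13.5729
EBC = 13.5729·1.97

26.7387 EBC


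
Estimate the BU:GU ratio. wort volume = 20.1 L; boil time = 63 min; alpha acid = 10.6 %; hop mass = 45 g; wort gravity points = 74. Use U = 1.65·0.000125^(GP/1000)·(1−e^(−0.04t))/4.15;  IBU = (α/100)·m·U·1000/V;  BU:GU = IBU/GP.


U = 1.65·0.000125^(74/1000)·(1−e^(−0.04·63))/4.15 = 0.1880
IBU = (10.6/100)·45·0.1880·1000/20.1 = 44.6170
BU:GU = 44.6170/74

0.6029


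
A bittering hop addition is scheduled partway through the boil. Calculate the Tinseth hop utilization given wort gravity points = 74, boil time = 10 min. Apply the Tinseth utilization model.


U = 1.65·0.000125^(GP/1000) · (1 − e^(−0.04·t))/4.15
bigness = 1.65·0.000125^(74/1000) = 0.8485
boil_factor = (1 − e^(−0.04·10))/4.15 = 0.0794
U = 0.8485 · 0.0794

0.0674


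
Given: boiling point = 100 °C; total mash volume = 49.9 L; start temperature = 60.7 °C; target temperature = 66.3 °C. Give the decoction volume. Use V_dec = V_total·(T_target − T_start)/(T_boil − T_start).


V_dec = 49.9·(66.3 − 60.7)/(100 − 60.7)

7.1104 L


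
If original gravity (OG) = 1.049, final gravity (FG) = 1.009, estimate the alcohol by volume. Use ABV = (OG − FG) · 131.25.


ABV = (1.049 − 1.009) · 131.25

5.2500 % ABV


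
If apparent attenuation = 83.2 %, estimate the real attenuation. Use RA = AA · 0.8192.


RA = 83.2 · 0.8192

68.1574 %


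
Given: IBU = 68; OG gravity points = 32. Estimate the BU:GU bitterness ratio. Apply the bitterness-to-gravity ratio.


BU:GU = IBU / OG_points
BU:GU = 68 / 32

2.1250


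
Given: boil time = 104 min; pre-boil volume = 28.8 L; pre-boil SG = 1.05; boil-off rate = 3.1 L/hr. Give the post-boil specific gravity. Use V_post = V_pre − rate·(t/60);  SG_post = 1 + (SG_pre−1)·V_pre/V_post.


V_post = 28.8 − 3.1·(104/60) = 23.4267
SG_post = 1 + (1.05 − 1)·28.8/23.4267

1.0615


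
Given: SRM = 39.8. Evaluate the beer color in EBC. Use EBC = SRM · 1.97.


EBC = 39.8 · 1.97

78.4060 EBC


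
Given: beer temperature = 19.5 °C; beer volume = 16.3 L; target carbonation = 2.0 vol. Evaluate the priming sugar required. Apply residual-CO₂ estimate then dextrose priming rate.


residual = 14.695·(0.01821 + 0.09011·e^(−0.04·T));  sugar = (target − residual)·4.0·V
residual = 14.695·(0.01821 + 0.09011·e^(−0.04·19.5)) = 0.8746
sugar = (2.0 − 0.8746)·4.0·16.3

73.3760 g


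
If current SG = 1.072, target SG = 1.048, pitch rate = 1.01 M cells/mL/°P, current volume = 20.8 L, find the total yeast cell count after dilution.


V_w = V·((SG_c−1)/(SG_t−1)−1);  °P = 259 − 259/SG_t;  cells = rate·(V+V_w)·°P
V_w = 20.8·((1.072−1)/(1.048−1)−1) = 10.4000
V_final = 20.8 + 10.4000 = 31.2000
°P = 259 − 259/1.048 = 11.8626
cells = 1.01·31.2000·11.8626

373.8141 billion cells


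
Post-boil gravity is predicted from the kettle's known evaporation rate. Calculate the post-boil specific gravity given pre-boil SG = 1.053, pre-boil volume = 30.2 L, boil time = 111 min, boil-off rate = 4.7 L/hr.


V_post = V_pre − rate·(t/60);  SG_post = 1 + (SG_pre−1)·V_pre/V_post
V_post = 30.2 − 4.7·(111/60) = 21.5050
SG_post = 1 + (1.053 − 1)·30.2/21.5050

1.0744


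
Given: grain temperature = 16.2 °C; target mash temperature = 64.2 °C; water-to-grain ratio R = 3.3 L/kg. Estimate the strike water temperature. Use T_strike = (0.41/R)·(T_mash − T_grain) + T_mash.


T_strike = (0.41/3.3)·(64.2 − 16.2) + 64.2

70.1636 °C


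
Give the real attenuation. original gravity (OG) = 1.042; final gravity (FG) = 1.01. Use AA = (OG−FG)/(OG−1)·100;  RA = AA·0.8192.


AA = (1.042 − 1.01)/(1.042 − 1)·100 = 76.1905
RA = 76.1905·0.8192

62.4152 %


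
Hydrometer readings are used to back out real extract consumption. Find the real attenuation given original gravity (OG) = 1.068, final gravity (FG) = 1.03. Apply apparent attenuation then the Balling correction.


AA = (OG−FG)/(OG−1)·100;  RA = AA·0.8192
AA = (1.068 − 1.03)/(1.068 − 1)·100 = 55.8824
RA = 55.8824·0.8192

45.7788 %


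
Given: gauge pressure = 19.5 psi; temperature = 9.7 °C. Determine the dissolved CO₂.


vols = (P + 14.695)·(0.01821 + 0.09011·e^(−0.04·T))
vols = (19.5 + 14.695)·(0.01821 + 0.09011·e^(−0.04·9.7))

2.7131 volumes


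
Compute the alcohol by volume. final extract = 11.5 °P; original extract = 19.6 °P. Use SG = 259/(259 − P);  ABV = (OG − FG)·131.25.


OG = 259/(259 − 19.6) = 1.0819
FG = 259/(259 − 11.5) = 1.0465
ABV = (1.0819 − 1.0465)·131.25

4.6471 % ABV


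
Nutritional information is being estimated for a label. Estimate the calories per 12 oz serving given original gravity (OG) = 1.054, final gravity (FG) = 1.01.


ABW = (OG−FG)·131.25·0.79/FG;  °P = 259 − 259/SG (for OG→OE and FG→AE);  RE = 0.1808·OE + 0.8192·AE;  Cal = (6.9·ABW + 4·(RE−0.1))·FG·3.55
ABW = (1.054 − 1.01)·131.25·0.79/1.01 = 4.5171
OE = 259 − 259/1.054 = 13.2694 °P
AE = 259 − 259/1.01 = 2.5644 °P
RE = 0.1808·13.2694 + 0.8192·2.5644 = 4.4998 °P
Cal = (6.9·4.5171 + 4·(4.4998−0.1))·1.01·3.55

174.8548 kcal


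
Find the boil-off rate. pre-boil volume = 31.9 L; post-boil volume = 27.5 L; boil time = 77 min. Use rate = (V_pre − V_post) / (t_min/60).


rate = (31.9 − 27.5) / (77/60)

3.4286 L/hr


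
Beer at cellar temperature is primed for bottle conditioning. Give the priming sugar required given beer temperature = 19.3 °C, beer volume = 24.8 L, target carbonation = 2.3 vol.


residual = 14.695·(0.01821 + 0.09011·e^(−0.04·T));  sugar = (target − residual)·4.0·V
residual = 14.695·(0.01821 + 0.09011·e^(−0.04·19.3)) = 0.8795
sugar = (2.3 − 0.8795)·4.0·24.8

140.9158 g


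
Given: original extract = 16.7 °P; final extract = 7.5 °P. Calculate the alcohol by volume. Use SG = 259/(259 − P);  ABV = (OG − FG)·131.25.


OG = 259/(259 − 16.7) = 1.0689
FG = 259/(259 − 7.5) = 1.0298
ABV = (1.0689 − 1.0298)·131.25

5.1321 % ABV


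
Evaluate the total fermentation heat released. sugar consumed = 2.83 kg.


Q = m_sugar · 590 kJ/kg
Q = 2.83 · 590

1669.7000 kJ


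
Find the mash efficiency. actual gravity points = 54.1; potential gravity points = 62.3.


efficiency = actual / potential × 100
efficiency = 54.1 / 62.3 × 100

86.8379 %


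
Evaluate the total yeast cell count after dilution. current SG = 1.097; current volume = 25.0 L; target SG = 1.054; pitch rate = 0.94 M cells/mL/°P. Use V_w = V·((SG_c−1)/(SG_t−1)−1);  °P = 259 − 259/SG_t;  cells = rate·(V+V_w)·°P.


V_w = 25.0·((1.097−1)/(1.054−1)−1) = 19.9074
V_final = 25.0 + 19.9074 = 44.9074
°P = 259 − 259/1.054 = 13.2694
cells = 0.94·44.9074·13.2694

560.1428 billion cells


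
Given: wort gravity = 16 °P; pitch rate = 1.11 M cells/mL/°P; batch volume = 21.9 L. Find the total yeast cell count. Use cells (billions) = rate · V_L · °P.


cells = 1.11 · 21.9 · 16

388.9440 billion cells


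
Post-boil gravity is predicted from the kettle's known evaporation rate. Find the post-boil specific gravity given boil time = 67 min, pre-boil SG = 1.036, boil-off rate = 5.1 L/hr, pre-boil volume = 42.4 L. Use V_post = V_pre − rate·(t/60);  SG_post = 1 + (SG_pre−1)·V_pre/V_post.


V_post = 42.4 − 5.1·(67/60) = 36.7050
SG_post = 1 + (1.036 − 1)·42.4/36.7050

1.0416


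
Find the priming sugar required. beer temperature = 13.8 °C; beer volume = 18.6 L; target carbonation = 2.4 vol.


residual = 14.695·(0.01821 + 0.09011·e^(−0.04·T));  sugar = (target − residual)·4.0·V
residual = 14.695·(0.01821 + 0.09011·e^(−0.04·13.8)) = 1.0300
sugar = (2.4 − 1.0300)·4.0·18.6

101.9245 g


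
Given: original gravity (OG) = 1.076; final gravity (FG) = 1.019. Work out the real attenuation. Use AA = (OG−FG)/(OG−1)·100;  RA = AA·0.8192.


AA = (1.076 − 1.019)/(1.076 − 1)·100 = 75.0000
RA = 75.0000·0.8192

61.4400 %


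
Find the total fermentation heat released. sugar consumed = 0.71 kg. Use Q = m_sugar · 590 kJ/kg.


Q = 0.71 · 590

418.9000 kJ


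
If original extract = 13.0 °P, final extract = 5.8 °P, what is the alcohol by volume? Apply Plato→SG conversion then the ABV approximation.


SG = 259/(259 − P);  ABV = (OG − FG)·131.25
OG = 259/(259 − 13.0) = 1.0528
FG = 259/(259 − 5.8) = 1.0229
ABV = (1.0528 − 1.0229)·131.25

3.9295 % ABV


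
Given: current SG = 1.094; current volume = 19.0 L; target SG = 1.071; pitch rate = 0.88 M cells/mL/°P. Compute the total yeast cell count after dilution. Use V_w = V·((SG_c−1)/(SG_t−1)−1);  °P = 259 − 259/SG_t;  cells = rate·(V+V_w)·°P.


V_w = 19.0·((1.094−1)/(1.071−1)−1) = 6.1549
V_final = 19.0 + 6.1549 = 25.1549
°P = 259 − 259/1.071 = 17.1699
cells = 0.88·25.1549·17.1699

380.0795 billion cells


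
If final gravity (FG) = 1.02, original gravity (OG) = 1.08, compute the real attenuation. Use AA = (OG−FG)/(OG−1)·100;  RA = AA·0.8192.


AA = (1.08 − 1.02)/(1.08 − 1)·100 = 75.0000
RA = 75.0000·0.8192

61.4400 %


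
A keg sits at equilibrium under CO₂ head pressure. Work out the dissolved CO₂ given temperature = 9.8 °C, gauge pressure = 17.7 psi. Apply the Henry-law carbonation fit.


vols = (P + 14.695)·(0.01821 + 0.09011·e^(−0.04·T))
vols = (17.7 + 14.695)·(0.01821 + 0.09011·e^(−0.04·9.8))

2.5624 volumes


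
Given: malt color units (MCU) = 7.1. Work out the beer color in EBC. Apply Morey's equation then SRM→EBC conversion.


SRM = 1.4922·MCU^0.6859;  EBC = SRM·1.97
SRM = 1.4922·7.1^0.6859 = 5.7241
EBC = 5.7241·1.97

11.2764 EBC


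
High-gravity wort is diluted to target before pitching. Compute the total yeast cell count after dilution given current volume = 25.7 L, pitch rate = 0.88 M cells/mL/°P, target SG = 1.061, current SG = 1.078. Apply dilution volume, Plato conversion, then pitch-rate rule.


V_w = V·((SG_c−1)/(SG_t−1)−1);  °P = 259 − 259/SG_t;  cells = rate·(V+V_w)·°P
V_w = 25.7·((1.078−1)/(1.061−1)−1) = 7.1623
V_final = 25.7 + 7.1623 = 32.8623
°P = 259 − 259/1.061 = 14.8907
cells = 0.88·32.8623·14.8907

430.6206 billion cells


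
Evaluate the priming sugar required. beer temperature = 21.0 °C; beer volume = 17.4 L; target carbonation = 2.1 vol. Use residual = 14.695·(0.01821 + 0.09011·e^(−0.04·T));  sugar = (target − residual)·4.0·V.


residual = 14.695·(0.01821 + 0.09011·e^(−0.04·21.0)) = 0.8393
sugar = (2.1 − 0.8393)·4.0·17.4

87.7480 g


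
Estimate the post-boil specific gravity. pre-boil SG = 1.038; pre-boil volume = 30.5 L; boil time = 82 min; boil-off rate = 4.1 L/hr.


V_post = V_pre − rate·(t/60);  SG_post = 1 + (SG_pre−1)·V_pre/V_post
V_post = 30.5 − 4.1·(82/60) = 24.8967
SG_post = 1 + (1.038 − 1)·30.5/24.8967

1.0466


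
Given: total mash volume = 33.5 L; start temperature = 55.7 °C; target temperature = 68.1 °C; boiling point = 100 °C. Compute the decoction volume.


V_dec = V_total·(T_target − T_start)/(T_boil − T_start)
V_dec = 33.5·(68.1 − 55.7)/(100 − 55.7)

9.3770 L


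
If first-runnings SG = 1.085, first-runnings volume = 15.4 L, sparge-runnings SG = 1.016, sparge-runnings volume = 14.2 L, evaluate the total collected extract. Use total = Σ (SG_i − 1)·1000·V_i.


first = (1.085 − 1)·1000·15.4 = 1309.0000
sparge = (1.016 − 1)·1000·14.2 = 227.2000
total = 1309.0000 + 227.2000

1536.2000 gravity·L


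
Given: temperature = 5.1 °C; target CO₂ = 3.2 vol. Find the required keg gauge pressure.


psi = vols/(0.01821 + 0.09011·e^(−0.04·T)) − 14.695
psi = 3.2/(0.01821 + 0.09011·e^(−0.04·5.1)) − 14.695

20.2047 psi


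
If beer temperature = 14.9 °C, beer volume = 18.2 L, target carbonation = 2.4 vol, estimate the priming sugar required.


residual = 14.695·(0.01821 + 0.09011·e^(−0.04·T));  sugar = (target − residual)·4.0·V
residual = 14.695·(0.01821 + 0.09011·e^(−0.04·14.9)) = 0.9972
sugar = (2.4 − 0.9972)·4.0·18.2

102.1219 g


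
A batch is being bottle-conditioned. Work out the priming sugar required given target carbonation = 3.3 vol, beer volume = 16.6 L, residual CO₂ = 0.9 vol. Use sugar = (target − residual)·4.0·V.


sugar = (3.3 − 0.9)·4.0·16.6

159.3600 g


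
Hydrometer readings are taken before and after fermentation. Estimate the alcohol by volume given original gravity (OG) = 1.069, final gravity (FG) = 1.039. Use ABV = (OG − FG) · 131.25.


ABV = (1.069 − 1.039) · 131.25

3.9375 % ABV


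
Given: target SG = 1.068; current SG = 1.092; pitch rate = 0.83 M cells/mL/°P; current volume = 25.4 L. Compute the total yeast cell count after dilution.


V_w = V·((SG_c−1)/(SG_t−1)−1);  °P = 259 − 259/SG_t;  cells = rate·(V+V_w)·°P
V_w = 25.4·((1.092−1)/(1.068−1)−1) = 8.9647
V_final = 25.4 + 8.9647 = 34.3647
°P = 259 − 259/1.068 = 16.4906
cells = 0.83·34.3647·16.4906

470.3576 billion cells


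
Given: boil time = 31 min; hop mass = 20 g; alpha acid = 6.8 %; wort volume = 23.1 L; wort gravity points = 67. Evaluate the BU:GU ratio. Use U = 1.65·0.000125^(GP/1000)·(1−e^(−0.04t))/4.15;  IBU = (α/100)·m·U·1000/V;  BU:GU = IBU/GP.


U = 1.65·0.000125^(67/1000)·(1−e^(−0.04·31))/4.15 = 0.1547
IBU = (6.8/100)·20·0.1547·1000/23.1 = 9.1094
BU:GU = 9.1094/67

0.1360
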